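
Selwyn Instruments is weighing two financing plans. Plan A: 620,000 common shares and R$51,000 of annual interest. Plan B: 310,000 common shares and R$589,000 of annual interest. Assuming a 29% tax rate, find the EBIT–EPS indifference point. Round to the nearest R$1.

Set EPS_A = EPS_B: (EBIT − R$51,000)(1 − 0.29) ÷ 620,000 = (EBIT − R$589,000)(1 − 0.29) ÷ 310,000.
Cancelling (1 − t) and cross-multiplying: 310,000·(EBIT − 51,000) = 620,000·(EBIT − 589,000).
Solving, EBIT = (589,000·620,000 − 51,000·310,000) / (620,000 − 310,000) = 349,370,000,000 / 310,000 = 1,127,000.00.

R$1,127,000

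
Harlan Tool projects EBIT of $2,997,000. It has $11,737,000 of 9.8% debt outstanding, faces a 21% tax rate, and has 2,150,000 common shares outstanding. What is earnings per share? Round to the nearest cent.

$0.68

Pre-tax income = $2,997,000 − $1,150,226.00 = $1,846,774.00.
After tax at 21%: net income = $1,846,774.00 × 0.79 = $1,458,951.46.
Per share: $1,458,951.46 / 2,150,000 shares = $0.68.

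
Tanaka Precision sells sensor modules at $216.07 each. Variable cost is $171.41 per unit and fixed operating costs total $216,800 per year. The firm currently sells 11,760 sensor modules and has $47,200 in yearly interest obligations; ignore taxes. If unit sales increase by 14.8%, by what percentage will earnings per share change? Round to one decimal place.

+29.8%

Total contribution margin = 11,760 × $44.66 = $525,201.60.
EBIT = $525,201.60 − $216,800 = $308,401.60.
After interest of $47,200.00, pre-tax earnings = $261,201.60.
DCL = total CM / (EBIT − I) = $525,201.60 / $261,201.60 = 2.0107.
%ΔEPS = DCL × %ΔSales = 2.0107 × +14.8% = +29.8%.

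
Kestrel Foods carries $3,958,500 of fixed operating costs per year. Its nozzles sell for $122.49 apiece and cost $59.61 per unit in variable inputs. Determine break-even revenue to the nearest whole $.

CM per unit = $122.49 − $59.61 = $62.88; CM ratio = $62.88 / $122.49 = 0.5133.
Break-even revenue = fixed costs × price ÷ CM = $3,958,500 × $122.49 ÷ $62.88 = $7,711,143.

$7,711,143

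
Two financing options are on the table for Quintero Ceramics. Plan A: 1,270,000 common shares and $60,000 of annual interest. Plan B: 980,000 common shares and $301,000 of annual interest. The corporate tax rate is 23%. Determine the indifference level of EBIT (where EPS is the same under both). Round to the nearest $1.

$1,115,414

Set EPS_A = EPS_B: (EBIT − $60,000)(1 − 0.23) ÷ 1,270,000 = (EBIT − $301,000)(1 − 0.23) ÷ 980,000.
Cancelling (1 − t) and cross-multiplying: 980,000·(EBIT − 60,000) = 1,270,000·(EBIT − 301,000).
EBIT × (1,270,000 − 980,000) = 301,000 × 1,270,000 − 60,000 × 980,000 = 323,470,000,000, so EBIT = 323,470,000,000 ÷ 290,000 = 1,115,413.79.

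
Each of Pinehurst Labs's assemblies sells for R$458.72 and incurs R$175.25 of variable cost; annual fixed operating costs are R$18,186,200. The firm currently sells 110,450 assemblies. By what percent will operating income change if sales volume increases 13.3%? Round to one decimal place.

At 110,450 units, contribution = 110,450 × R$283.47 = R$31,309,261.50.
Operating income = contribution − fixed costs = R$31,309,261.50 − R$18,186,200 = R$13,123,061.50.
DOL = contribution ÷ EBIT = R$31,309,261.50 ÷ R$13,123,061.50 = 2.3858.
Operating income changes by 2.3858 × +13.3% = +31.7%.

+31.7%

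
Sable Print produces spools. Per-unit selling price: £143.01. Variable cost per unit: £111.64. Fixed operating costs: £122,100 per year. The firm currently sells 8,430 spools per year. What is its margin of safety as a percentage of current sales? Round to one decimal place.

Unit CM = price − variable cost = £143.01 − £111.64 = £31.37. Break-even units = £122,100 ÷ £31.37 = 3,892.25; break-even revenue = 3,892.25 × £143.01 = £556,631.21.
Actual sales revenue = 8,430 × £143.01 = £1,205,574.30.
Margin of safety = (£1,205,574.30 − £556,631.21) ÷ £1,205,574.30 = 53.8%.

53.8%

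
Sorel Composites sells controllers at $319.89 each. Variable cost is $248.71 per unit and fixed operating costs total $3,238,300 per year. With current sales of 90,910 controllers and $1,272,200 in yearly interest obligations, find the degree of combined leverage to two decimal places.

3.30

At 90,910 units, contribution = 90,910 × $71.18 = $6,470,973.80.
Operating income = contribution − fixed costs = $6,470,973.80 − $3,238,300 = $3,232,673.80. Interest = $1,272,200.00, so EBIT − I = $1,960,473.80.
Degree of total leverage = total CM / (EBIT − interest) = $6,470,973.80 / $1,960,473.80 = 3.3007.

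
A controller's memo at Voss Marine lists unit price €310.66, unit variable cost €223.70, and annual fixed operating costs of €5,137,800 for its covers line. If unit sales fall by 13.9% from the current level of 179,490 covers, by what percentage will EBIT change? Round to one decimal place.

-20.7%

Contribution at this volume is 179,490 × €86.96 = €15,608,450.40.
EBIT = €15,608,450.40 − €5,137,800 = €10,470,650.40.
So DOL = total CM / EBIT = €15,608,450.40 / €10,470,650.40 = 1.4907.
%ΔEBIT = DOL × %ΔSales = 1.4907 × -13.9% = -20.7%.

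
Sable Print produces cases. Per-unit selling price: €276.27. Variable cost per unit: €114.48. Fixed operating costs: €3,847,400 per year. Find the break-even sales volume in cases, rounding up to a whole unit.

Unit CM = price − variable cost = €276.27 − €114.48 = €161.79.
Units to break even: €3,847,400 ÷ €161.79 = 23,780.21, rounded up to 23,781.

23,781 cases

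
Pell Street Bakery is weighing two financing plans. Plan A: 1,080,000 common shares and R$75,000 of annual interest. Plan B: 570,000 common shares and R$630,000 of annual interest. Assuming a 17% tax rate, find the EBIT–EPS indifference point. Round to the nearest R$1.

At indifference, (EBIT − 75,000)(1 − t)/1,080,000 = (EBIT − 630,000)(1 − t)/570,000.
The (1 − t) factor cancels: (EBIT − 75,000) × 570,000 = (EBIT − 630,000) × 1,080,000.
EBIT × (1,080,000 − 570,000) = 630,000 × 1,080,000 − 75,000 × 570,000 = 637,650,000,000, so EBIT = 637,650,000,000 ÷ 510,000 = 1,250,294.12.

R$1,250,294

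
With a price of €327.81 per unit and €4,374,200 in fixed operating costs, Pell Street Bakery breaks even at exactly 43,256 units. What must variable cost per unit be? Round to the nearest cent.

€226.69

At break-even, FC = Q × (P − VC), so P − VC = €4,374,200 ÷ 43,256 = €101.1235.
Hence VC = price − CM = €327.81 − €101.1235 = €226.69.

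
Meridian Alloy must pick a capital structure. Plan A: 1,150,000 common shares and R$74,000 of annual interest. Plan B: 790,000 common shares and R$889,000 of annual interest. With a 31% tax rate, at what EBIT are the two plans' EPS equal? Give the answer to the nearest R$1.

R$2,677,472

At indifference, (EBIT − 74,000)(1 − t)/1,150,000 = (EBIT − 889,000)(1 − t)/790,000.
The (1 − t) factor cancels: (EBIT − 74,000) × 790,000 = (EBIT − 889,000) × 1,150,000.
Solving, EBIT = (889,000·1,150,000 − 74,000·790,000) / (1,150,000 − 790,000) = 963,890,000,000 / 360,000 = 2,677,472.22.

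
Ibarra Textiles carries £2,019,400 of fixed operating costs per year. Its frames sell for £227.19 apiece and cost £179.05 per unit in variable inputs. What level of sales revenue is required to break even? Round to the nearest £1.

£9,530,276

CM per unit = £227.19 − £179.05 = £48.14; CM ratio = £48.14 / £227.19 = 0.2119.
Break-even sales = FC ÷ CM ratio = £2,019,400 × £227.19 / £48.14 = £9,530,276.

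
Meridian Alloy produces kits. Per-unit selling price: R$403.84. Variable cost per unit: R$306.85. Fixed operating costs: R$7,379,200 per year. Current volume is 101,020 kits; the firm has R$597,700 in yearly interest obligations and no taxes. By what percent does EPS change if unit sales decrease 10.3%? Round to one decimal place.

At 101,020 units, contribution = 101,020 × R$96.99 = R$9,797,929.80.
Subtracting fixed costs: EBIT = R$9,797,929.80 − R$7,379,200 = R$2,418,729.80.
After interest of R$597,700.00, pre-tax earnings = R$1,821,029.80.
Degree of combined leverage = contribution ÷ (EBIT − I) = R$9,797,929.80 ÷ R$1,821,029.80 = 5.3804.
EPS therefore changes by 5.3804 × (-10.3%) = -55.4%.

-55.4%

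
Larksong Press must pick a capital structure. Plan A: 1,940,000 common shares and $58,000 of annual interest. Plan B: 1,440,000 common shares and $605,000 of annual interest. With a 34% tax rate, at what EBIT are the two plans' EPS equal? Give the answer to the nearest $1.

$2,180,360

Set EPS_A = EPS_B: (EBIT − $58,000)(1 − 0.34) ÷ 1,940,000 = (EBIT − $605,000)(1 − 0.34) ÷ 1,440,000.
Cancelling (1 − t) and cross-multiplying: 1,440,000·(EBIT − 58,000) = 1,940,000·(EBIT − 605,000).
Solving, EBIT = (605,000·1,940,000 − 58,000·1,440,000) / (1,940,000 − 1,440,000) = 1,090,180,000,000 / 500,000 = 2,180,360.00.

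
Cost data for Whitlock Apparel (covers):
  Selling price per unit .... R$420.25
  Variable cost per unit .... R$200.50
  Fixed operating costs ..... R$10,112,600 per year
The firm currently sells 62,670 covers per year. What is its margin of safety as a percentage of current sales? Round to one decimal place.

26.6%

Contribution margin per unit = R$420.25 − R$200.50 = R$219.75. Break-even units = R$10,112,600 ÷ R$219.75 = 46,018.66; break-even revenue = 46,018.66 × R$420.25 = R$19,339,340.84.
Current sales = 62,670 × R$420.25 = R$26,337,067.50.
Margin of safety = (R$26,337,067.50 − R$19,339,340.84) ÷ R$26,337,067.50 = 26.6%.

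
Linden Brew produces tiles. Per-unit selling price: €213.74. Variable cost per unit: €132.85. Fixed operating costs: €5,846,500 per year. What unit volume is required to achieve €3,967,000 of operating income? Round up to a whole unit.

121,320 tiles

Unit CM = price − variable cost = €213.74 − €132.85 = €80.89.
Units = (FC + target) / CM = (€5,846,500 + €3,967,000) / €80.89 = 121,319.08, so 121,320 tiles.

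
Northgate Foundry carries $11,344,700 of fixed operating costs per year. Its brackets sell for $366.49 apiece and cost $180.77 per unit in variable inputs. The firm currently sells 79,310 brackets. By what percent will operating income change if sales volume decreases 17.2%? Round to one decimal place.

-74.8%

At 79,310 units, contribution = 79,310 × $185.72 = $14,729,453.20.
Operating income = contribution − fixed costs = $14,729,453.20 − $11,344,700 = $3,384,753.20.
Degree of operating leverage = $14,729,453.20 / $3,384,753.20 = 4.3517.
So EBIT moves 4.3517 × (-17.2%) = -74.8%.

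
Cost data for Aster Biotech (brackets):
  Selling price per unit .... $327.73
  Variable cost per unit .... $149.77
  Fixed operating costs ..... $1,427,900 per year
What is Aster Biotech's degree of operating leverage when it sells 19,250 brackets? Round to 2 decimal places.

Total contribution margin = 19,250 × $177.96 = $3,425,730.00.
EBIT = $3,425,730.00 − $1,427,900 = $1,997,830.00.
Degree of operating leverage = $3,425,730.00 / $1,997,830.00 = 1.7147.

1.71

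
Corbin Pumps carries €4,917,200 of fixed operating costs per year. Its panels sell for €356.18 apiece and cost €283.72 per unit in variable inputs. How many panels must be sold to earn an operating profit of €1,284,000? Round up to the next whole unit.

85,582 panels

Unit CM = price − variable cost = €356.18 − €283.72 = €72.46.
Need Q such that Q × €72.46 − €4,917,200 = €1,284,000, i.e. Q = €6,201,200 / €72.46 = 85,581.01 → 85,582.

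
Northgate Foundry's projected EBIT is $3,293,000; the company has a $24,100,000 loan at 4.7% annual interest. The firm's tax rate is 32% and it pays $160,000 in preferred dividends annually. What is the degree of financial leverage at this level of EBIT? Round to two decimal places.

Interest = $1,132,700.00.
Pre-tax preferred-dividend burden = $160,000 ÷ (1 − 0.32) = $235,294.12.
DFL = EBIT ÷ [EBIT − I − D_p/(1−t)] = $3,293,000 ÷ [$3,293,000 − $1,132,700.00 − $235,294.12] = $3,293,000 ÷ $1,925,005.88 = 1.7106.

1.71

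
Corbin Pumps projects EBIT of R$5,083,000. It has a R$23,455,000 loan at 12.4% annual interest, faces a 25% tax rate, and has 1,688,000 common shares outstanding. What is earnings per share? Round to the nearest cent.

Interest = R$2,908,420.00, so EBT = R$5,083,000 − R$2,908,420.00 = R$2,174,580.00.
Net income = R$2,174,580.00 × (1 − 0.25) = R$1,630,935.00.
EPS = R$1,630,935.00 ÷ 1,688,000 = R$0.97.

R$0.97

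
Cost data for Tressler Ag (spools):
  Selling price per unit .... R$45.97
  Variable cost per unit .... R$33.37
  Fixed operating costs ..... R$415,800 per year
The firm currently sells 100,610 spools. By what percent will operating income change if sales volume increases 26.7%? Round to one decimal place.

At 100,610 units, contribution = 100,610 × R$12.60 = R$1,267,686.00.
Subtracting fixed costs: EBIT = R$1,267,686.00 − R$415,800 = R$851,886.00.
So DOL = total CM / EBIT = R$1,267,686.00 / R$851,886.00 = 1.4881.
So EBIT moves 1.4881 × (+26.7%) = +39.7%.

+39.7%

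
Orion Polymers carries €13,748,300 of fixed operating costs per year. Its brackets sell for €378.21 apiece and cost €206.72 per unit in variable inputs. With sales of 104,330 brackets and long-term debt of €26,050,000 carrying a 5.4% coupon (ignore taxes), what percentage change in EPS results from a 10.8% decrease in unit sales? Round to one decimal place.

-70.6%

Total contribution margin = 104,330 × €171.49 = €17,891,551.70.
EBIT = €17,891,551.70 − €13,748,300 = €4,143,251.70.
After interest of €1,406,700.00, pre-tax earnings = €2,736,551.70.
Degree of combined leverage = contribution ÷ (EBIT − I) = €17,891,551.70 ÷ €2,736,551.70 = 6.5380.
%ΔEPS = DCL × %ΔSales = 6.5380 × -10.8% = -70.6%.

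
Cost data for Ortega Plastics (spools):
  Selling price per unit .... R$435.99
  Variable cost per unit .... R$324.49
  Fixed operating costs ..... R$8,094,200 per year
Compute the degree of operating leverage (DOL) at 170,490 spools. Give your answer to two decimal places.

At 170,490 units, contribution = 170,490 × R$111.50 = R$19,009,635.00.
Subtracting fixed costs: EBIT = R$19,009,635.00 − R$8,094,200 = R$10,915,435.00.
So DOL = total CM / EBIT = R$19,009,635.00 / R$10,915,435.00 = 1.7415.

1.74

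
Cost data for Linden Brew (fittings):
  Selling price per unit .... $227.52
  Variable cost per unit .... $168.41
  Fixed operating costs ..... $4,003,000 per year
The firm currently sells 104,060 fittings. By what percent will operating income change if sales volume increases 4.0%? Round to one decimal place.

At 104,060 units, contribution = 104,060 × $59.11 = $6,150,986.60.
EBIT = $6,150,986.60 − $4,003,000 = $2,147,986.60.
DOL = contribution ÷ EBIT = $6,150,986.60 ÷ $2,147,986.60 = 2.8636.
So EBIT moves 2.8636 × (+4.0%) = +11.5%.

+11.5%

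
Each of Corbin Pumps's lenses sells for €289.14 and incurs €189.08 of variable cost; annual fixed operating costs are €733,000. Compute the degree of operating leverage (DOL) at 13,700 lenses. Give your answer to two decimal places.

Contribution at this volume is 13,700 × €100.06 = €1,370,822.00.
Operating income = contribution − fixed costs = €1,370,822.00 − €733,000 = €637,822.00.
DOL = contribution ÷ EBIT = €1,370,822.00 ÷ €637,822.00 = 2.1492.

2.15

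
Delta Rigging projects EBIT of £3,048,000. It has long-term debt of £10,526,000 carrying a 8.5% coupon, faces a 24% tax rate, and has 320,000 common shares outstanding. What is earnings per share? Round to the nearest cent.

£5.11

Pre-tax income = £3,048,000 − £894,710.00 = £2,153,290.00.
After tax at 24%: net income = £2,153,290.00 × 0.76 = £1,636,500.40.
Per share: £1,636,500.40 / 320,000 shares = £5.11.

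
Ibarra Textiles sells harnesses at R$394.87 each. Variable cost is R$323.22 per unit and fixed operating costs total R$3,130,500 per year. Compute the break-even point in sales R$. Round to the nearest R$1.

R$17,252,485

Contribution margin per unit = R$394.87 − R$323.22 = R$71.65, a CM ratio of R$71.65 ÷ R$394.87 = 0.1815.
Break-even revenue = fixed costs × price ÷ CM = R$3,130,500 × R$394.87 ÷ R$71.65 = R$17,252,485.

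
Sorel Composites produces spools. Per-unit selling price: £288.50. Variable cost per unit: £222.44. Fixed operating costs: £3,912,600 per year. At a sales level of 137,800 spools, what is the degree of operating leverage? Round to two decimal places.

At 137,800 units, contribution = 137,800 × £66.06 = £9,103,068.00.
Subtracting fixed costs: EBIT = £9,103,068.00 − £3,912,600 = £5,190,468.00.
Degree of operating leverage = £9,103,068.00 / £5,190,468.00 = 1.7538.

1.75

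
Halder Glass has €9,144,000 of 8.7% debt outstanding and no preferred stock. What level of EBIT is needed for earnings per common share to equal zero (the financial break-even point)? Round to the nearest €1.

Annual interest = 8.7% × €9,144,000 = €795,528.00.
With no preferred dividends, EPS = 0 when EBIT exactly covers interest, so the financial break-even EBIT is €795,528.00.

€795,528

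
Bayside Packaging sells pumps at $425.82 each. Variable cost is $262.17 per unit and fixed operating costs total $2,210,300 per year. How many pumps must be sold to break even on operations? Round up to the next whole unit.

Unit CM = price − variable cost = $425.82 − $262.17 = $163.65.
Break-even volume = fixed costs ÷ CM per unit = $2,210,300 ÷ $163.65 = 13,506.26, so 13,507 pumps.

13,507 pumps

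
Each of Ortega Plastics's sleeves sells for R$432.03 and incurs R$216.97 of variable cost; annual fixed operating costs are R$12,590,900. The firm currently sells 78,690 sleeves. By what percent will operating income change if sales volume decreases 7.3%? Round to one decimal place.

-28.5%

Contribution at this volume is 78,690 × R$215.06 = R$16,923,071.40.
EBIT = R$16,923,071.40 − R$12,590,900 = R$4,332,171.40.
DOL = contribution ÷ EBIT = R$16,923,071.40 ÷ R$4,332,171.40 = 3.9064.
%ΔEBIT = DOL × %ΔSales = 3.9064 × -7.3% = -28.5%.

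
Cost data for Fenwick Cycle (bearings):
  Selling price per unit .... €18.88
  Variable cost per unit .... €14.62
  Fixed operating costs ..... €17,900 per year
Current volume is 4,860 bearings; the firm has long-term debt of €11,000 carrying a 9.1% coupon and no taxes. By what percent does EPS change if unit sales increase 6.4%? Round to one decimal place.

+73.5%

Contribution at this volume is 4,860 × €4.26 = €20,703.60.
Subtracting fixed costs: EBIT = €20,703.60 − €17,900 = €2,803.60.
Interest = €1,001.00, so EBIT − I = €1,802.60.
DCL = total CM / (EBIT − I) = €20,703.60 / €1,802.60 = 11.4854.
%ΔEPS = DCL × %ΔSales = 11.4854 × +6.4% = +73.5%.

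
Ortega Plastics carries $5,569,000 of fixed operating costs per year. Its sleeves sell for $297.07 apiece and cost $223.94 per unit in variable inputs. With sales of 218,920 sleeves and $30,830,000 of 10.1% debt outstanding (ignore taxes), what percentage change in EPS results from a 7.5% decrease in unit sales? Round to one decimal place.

-16.4%

At 218,920 units, contribution = 218,920 × $73.13 = $16,009,619.60.
Subtracting fixed costs: EBIT = $16,009,619.60 − $5,569,000 = $10,440,619.60.
Interest = $3,113,830.00, so EBIT − I = $7,326,789.60.
DCL = total CM / (EBIT − I) = $16,009,619.60 / $7,326,789.60 = 2.1851.
%ΔEPS = DCL × %ΔSales = 2.1851 × -7.5% = -16.4%.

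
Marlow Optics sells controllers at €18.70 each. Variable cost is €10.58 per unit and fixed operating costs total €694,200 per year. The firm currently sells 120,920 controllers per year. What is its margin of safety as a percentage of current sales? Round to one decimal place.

Unit CM = price − variable cost = €18.70 − €10.58 = €8.12. Break-even units = €694,200 ÷ €8.12 = 85,492.61; break-even revenue = 85,492.61 × €18.70 = €1,598,711.82.
Actual sales revenue = 120,920 × €18.70 = €2,261,204.00.
Margin of safety = (€2,261,204.00 − €1,598,711.82) ÷ €2,261,204.00 = 29.3%.

29.3%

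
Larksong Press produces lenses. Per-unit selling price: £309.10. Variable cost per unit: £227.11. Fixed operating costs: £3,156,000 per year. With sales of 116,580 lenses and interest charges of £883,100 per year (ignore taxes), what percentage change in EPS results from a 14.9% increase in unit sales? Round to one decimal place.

Contribution at this volume is 116,580 × £81.99 = £9,558,394.20.
EBIT = £9,558,394.20 − £3,156,000 = £6,402,394.20.
After interest of £883,100.00, pre-tax earnings = £5,519,294.20.
Degree of combined leverage = contribution ÷ (EBIT − I) = £9,558,394.20 ÷ £5,519,294.20 = 1.7318.
EPS therefore changes by 1.7318 × (+14.9%) = +25.8%.

+25.8%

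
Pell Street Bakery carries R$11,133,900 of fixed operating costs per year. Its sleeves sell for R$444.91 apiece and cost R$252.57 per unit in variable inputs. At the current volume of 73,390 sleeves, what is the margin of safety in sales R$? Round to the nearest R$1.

Unit CM = price − variable cost = R$444.91 − R$252.57 = R$192.34. Break-even units = R$11,133,900 ÷ R$192.34 = 57,886.56; break-even revenue = 57,886.56 × R$444.91 = R$25,754,307.21.
Current sales = 73,390 × R$444.91 = R$32,651,944.90.
Margin of safety = R$32,651,944.90 − R$25,754,307.21 = R$6,897,638.

R$6,897,638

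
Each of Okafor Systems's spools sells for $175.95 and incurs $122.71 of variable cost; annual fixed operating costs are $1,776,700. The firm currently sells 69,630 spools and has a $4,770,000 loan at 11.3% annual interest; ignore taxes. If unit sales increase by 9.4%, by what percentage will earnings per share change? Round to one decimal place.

+25.0%

At 69,630 units, contribution = 69,630 × $53.24 = $3,707,101.20.
Subtracting fixed costs: EBIT = $3,707,101.20 − $1,776,700 = $1,930,401.20.
After interest of $539,010.00, pre-tax earnings = $1,391,391.20.
Degree of combined leverage = contribution ÷ (EBIT − I) = $3,707,101.20 ÷ $1,391,391.20 = 2.6643.
%ΔEPS = DCL × %ΔSales = 2.6643 × +9.4% = +25.0%.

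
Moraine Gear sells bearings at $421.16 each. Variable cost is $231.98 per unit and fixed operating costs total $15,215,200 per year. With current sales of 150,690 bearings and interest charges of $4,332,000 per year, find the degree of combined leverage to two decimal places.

3.18

At 150,690 units, contribution = 150,690 × $189.18 = $28,507,534.20.
Subtracting fixed costs: EBIT = $28,507,534.20 − $15,215,200 = $13,292,334.20. Interest = $4,332,000.00, so EBIT − I = $8,960,334.20.
DCL = contribution ÷ (EBIT − I) = $28,507,534.20 ÷ $8,960,334.20 = 3.1815.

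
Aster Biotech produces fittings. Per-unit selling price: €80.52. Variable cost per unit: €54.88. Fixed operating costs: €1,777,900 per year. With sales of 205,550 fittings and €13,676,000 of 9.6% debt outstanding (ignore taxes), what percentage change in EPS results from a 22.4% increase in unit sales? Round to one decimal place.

At 205,550 units, contribution = 205,550 × €25.64 = €5,270,302.00.
Operating income = contribution − fixed costs = €5,270,302.00 − €1,777,900 = €3,492,402.00.
Interest = €1,312,896.00, so EBIT − I = €2,179,506.00.
DCL = total CM / (EBIT − I) = €5,270,302.00 / €2,179,506.00 = 2.4181.
EPS therefore changes by 2.4181 × (+22.4%) = +54.2%.

+54.2%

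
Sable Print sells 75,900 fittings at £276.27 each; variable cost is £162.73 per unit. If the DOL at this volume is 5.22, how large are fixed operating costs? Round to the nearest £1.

£6,966,788

Contribution at this volume is 75,900 × £113.54 = £8,617,686.00.
Since DOL = CM ÷ EBIT, EBIT = £8,617,686.00 ÷ 5.22 = £1,650,897.70.
And FC = contribution − EBIT = £8,617,686.00 − £1,650,897.70 = £6,966,788.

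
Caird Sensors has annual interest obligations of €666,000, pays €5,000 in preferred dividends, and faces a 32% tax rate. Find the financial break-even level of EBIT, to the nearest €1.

Grossing the preferred dividend up to pre-tax terms: €5,000 / (1 − 0.32) = €7,352.94.
Financial break-even EBIT = interest + D_p ÷ (1 − t) = €666,000 + €7,352.94 = €673,352.94.

€673,353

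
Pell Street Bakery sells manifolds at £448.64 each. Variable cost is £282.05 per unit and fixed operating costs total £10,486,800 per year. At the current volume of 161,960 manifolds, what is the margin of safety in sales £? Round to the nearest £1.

£44,419,955

Unit CM = price − variable cost = £448.64 − £282.05 = £166.59. Break-even units = £10,486,800 ÷ £166.59 = 62,949.76; break-even revenue = 62,949.76 × £448.64 = £28,241,778.93.
Current sales = 161,960 × £448.64 = £72,661,734.40.
Margin of safety = £72,661,734.40 − £28,241,778.93 = £44,419,955.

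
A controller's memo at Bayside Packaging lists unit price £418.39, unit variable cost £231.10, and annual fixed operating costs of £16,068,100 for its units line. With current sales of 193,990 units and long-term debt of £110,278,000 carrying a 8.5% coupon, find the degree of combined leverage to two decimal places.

3.34

At 193,990 units, contribution = 193,990 × £187.29 = £36,332,387.10.
EBIT = £36,332,387.10 − £16,068,100 = £20,264,287.10. Interest = £9,373,630.00, so EBIT − I = £10,890,657.10.
DCL = contribution ÷ (EBIT − I) = £36,332,387.10 ÷ £10,890,657.10 = 3.3361.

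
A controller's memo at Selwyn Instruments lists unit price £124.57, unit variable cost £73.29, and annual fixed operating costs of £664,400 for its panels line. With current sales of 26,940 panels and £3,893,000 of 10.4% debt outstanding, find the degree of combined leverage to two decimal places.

4.42

At 26,940 units, contribution = 26,940 × £51.28 = £1,381,483.20.
EBIT = £1,381,483.20 − £664,400 = £717,083.20. Interest = £404,872.00, so EBIT − I = £312,211.20.
DCL = contribution ÷ (EBIT − I) = £1,381,483.20 ÷ £312,211.20 = 4.4248.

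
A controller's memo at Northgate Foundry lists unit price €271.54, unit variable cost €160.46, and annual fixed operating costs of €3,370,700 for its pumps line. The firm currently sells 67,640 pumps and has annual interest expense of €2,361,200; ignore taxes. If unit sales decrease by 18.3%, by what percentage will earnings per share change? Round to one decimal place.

-77.2%

Total contribution margin = 67,640 × €111.08 = €7,513,451.20.
Operating income = contribution − fixed costs = €7,513,451.20 − €3,370,700 = €4,142,751.20.
After interest of €2,361,200.00, pre-tax earnings = €1,781,551.20.
Degree of combined leverage = contribution ÷ (EBIT − I) = €7,513,451.20 ÷ €1,781,551.20 = 4.2174.
%ΔEPS = DCL × %ΔSales = 4.2174 × -18.3% = -77.2%.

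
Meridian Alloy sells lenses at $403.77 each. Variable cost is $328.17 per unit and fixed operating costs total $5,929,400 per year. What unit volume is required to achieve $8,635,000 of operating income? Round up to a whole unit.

Each unit contributes $403.77 − $328.17 = $75.60.
Units = (FC + target) / CM = ($5,929,400 + $8,635,000) / $75.60 = 192,650.79, so 192,651 lenses.

192,651 lenses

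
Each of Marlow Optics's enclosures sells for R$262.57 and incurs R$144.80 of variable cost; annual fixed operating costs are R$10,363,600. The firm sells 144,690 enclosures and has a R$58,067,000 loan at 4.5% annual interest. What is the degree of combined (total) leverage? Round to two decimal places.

4.19

Total contribution margin = 144,690 × R$117.77 = R$17,040,141.30.
Operating income = contribution − fixed costs = R$17,040,141.30 − R$10,363,600 = R$6,676,541.30. Interest = R$2,613,015.00.
DOL = R$17,040,141.30 ÷ R$6,676,541.30 = 2.5522; DFL = R$6,676,541.30 ÷ R$4,063,526.30 = 1.6430.
Combined leverage = 2.5522 × 1.6430 = 4.1933.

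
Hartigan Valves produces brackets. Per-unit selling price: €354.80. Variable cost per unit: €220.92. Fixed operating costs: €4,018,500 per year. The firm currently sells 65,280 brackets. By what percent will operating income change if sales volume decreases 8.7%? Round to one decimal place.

At 65,280 units, contribution = 65,280 × €133.88 = €8,739,686.40.
Subtracting fixed costs: EBIT = €8,739,686.40 − €4,018,500 = €4,721,186.40.
So DOL = total CM / EBIT = €8,739,686.40 / €4,721,186.40 = 1.8512.
Operating income changes by 1.8512 × -8.7% = -16.1%.

-16.1%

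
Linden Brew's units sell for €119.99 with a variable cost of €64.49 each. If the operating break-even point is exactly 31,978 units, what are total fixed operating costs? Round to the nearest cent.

Contribution margin per unit = €119.99 − €64.49 = €55.50.
Since BE = FC / CM, FC = 31,978 × €55.50 = €1,774,779.00.

€1,774,779.00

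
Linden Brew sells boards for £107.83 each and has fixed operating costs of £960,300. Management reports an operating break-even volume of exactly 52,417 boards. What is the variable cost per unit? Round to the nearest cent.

£89.51

Contribution per unit must be FC / Q = £960,300 / 52,417 = £18.3204.
Hence VC = price − CM = £107.83 − £18.3204 = £89.51.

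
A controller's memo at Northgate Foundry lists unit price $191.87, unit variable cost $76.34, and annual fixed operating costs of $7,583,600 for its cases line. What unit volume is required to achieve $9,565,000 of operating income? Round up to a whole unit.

Each unit contributes $191.87 − $76.34 = $115.53.
Units = (FC + target) / CM = ($7,583,600 + $9,565,000) / $115.53 = 148,434.17, so 148,435 cases.

148,435 cases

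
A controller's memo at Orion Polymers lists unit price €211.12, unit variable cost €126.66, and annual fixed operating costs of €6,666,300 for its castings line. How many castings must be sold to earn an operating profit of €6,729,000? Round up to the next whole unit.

158,600 castings

Unit CM = price − variable cost = €211.12 − €126.66 = €84.46.
Units = (FC + target) / CM = (€6,666,300 + €6,729,000) / €84.46 = 158,599.34, so 158,600 castings.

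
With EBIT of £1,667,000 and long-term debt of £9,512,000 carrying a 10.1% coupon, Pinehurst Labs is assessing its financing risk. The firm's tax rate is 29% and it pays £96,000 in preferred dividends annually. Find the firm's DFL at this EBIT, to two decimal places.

Annual interest charges come to £960,712.00.
Preferred dividends grossed up pre-tax: £96,000 / (1 − 0.29) = £135,211.27.
DFL = EBIT ÷ [EBIT − I − D_p/(1−t)] = £1,667,000 ÷ [£1,667,000 − £960,712.00 − £135,211.27] = £1,667,000 ÷ £571,076.73 = 2.9190.

2.92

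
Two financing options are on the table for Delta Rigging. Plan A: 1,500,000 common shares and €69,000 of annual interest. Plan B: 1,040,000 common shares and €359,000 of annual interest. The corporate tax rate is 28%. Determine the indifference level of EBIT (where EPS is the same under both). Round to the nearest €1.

Set EPS_A = EPS_B: (EBIT − €69,000)(1 − 0.28) ÷ 1,500,000 = (EBIT − €359,000)(1 − 0.28) ÷ 1,040,000.
The (1 − t) factor cancels: (EBIT − 69,000) × 1,040,000 = (EBIT − 359,000) × 1,500,000.
Solving, EBIT = (359,000·1,500,000 − 69,000·1,040,000) / (1,500,000 − 1,040,000) = 466,740,000,000 / 460,000 = 1,014,652.17.

€1,014,652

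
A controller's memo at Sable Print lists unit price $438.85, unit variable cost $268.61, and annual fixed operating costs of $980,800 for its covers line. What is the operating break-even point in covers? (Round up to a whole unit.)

Unit CM = price − variable cost = $438.85 − $268.61 = $170.24.
Break-even Q = $980,800 / $170.24 = 5,761.28 → 5,762 covers.

5,762 covers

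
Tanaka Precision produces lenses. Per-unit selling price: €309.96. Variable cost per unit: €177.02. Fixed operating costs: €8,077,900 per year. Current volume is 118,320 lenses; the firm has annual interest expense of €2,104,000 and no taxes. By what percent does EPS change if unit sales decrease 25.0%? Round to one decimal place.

Contribution at this volume is 118,320 × €132.94 = €15,729,460.80.
Subtracting fixed costs: EBIT = €15,729,460.80 − €8,077,900 = €7,651,560.80.
After interest of €2,104,000.00, pre-tax earnings = €5,547,560.80.
Degree of combined leverage = contribution ÷ (EBIT − I) = €15,729,460.80 ÷ €5,547,560.80 = 2.8354.
%ΔEPS = DCL × %ΔSales = 2.8354 × -25.0% = -70.9%.

-70.9%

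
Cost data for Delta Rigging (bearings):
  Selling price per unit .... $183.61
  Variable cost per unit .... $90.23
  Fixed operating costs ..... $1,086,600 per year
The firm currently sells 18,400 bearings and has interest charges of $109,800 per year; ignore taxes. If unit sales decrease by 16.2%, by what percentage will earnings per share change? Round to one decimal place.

-53.3%

At 18,400 units, contribution = 18,400 × $93.38 = $1,718,192.00.
EBIT = $1,718,192.00 − $1,086,600 = $631,592.00.
Interest = $109,800.00, so EBIT − I = $521,792.00.
DCL = total CM / (EBIT − I) = $1,718,192.00 / $521,792.00 = 3.2929.
EPS therefore changes by 3.2929 × (-16.2%) = -53.3%.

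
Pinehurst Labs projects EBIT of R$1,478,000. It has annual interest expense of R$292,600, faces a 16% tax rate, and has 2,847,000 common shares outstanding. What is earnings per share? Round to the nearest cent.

R$0.35

Interest = R$292,600.00, so EBT = R$1,478,000 − R$292,600.00 = R$1,185,400.00.
After tax at 16%: net income = R$1,185,400.00 × 0.84 = R$995,736.00.
Per share: R$995,736.00 / 2,847,000 shares = R$0.35.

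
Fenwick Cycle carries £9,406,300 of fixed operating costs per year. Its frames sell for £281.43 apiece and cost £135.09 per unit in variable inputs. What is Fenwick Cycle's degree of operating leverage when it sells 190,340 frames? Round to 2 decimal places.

At 190,340 units, contribution = 190,340 × £146.34 = £27,854,355.60.
EBIT = £27,854,355.60 − £9,406,300 = £18,448,055.60.
DOL = contribution ÷ EBIT = £27,854,355.60 ÷ £18,448,055.60 = 1.5099.

1.51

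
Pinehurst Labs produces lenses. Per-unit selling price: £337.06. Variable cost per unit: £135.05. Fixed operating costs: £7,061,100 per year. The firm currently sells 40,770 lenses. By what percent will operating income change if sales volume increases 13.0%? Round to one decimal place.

Contribution at this volume is 40,770 × £202.01 = £8,235,947.70.
Operating income = contribution − fixed costs = £8,235,947.70 − £7,061,100 = £1,174,847.70.
Degree of operating leverage = £8,235,947.70 / £1,174,847.70 = 7.0102.
%ΔEBIT = DOL × %ΔSales = 7.0102 × +13.0% = +91.1%.

+91.1%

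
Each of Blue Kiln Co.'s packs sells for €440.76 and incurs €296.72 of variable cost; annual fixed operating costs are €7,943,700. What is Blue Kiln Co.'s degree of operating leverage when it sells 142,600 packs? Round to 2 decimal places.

Total contribution margin = 142,600 × €144.04 = €20,540,104.00.
Subtracting fixed costs: EBIT = €20,540,104.00 − €7,943,700 = €12,596,404.00.
Degree of operating leverage = €20,540,104.00 / €12,596,404.00 = 1.6306.

1.63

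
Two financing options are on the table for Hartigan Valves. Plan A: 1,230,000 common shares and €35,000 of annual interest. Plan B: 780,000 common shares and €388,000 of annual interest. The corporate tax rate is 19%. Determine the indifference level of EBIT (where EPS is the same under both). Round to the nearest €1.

Set EPS_A = EPS_B: (EBIT − €35,000)(1 − 0.19) ÷ 1,230,000 = (EBIT − €388,000)(1 − 0.19) ÷ 780,000.
The (1 − t) factor cancels: (EBIT − 35,000) × 780,000 = (EBIT − 388,000) × 1,230,000.
Solving, EBIT = (388,000·1,230,000 − 35,000·780,000) / (1,230,000 − 780,000) = 449,940,000,000 / 450,000 = 999,866.67.

€999,867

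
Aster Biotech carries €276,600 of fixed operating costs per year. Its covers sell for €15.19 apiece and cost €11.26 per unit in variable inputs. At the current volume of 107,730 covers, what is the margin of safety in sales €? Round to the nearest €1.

Unit CM = price − variable cost = €15.19 − €11.26 = €3.93. Break-even units = €276,600 ÷ €3.93 = 70,381.68; break-even revenue = 70,381.68 × €15.19 = €1,069,097.71.
Actual sales revenue = 107,730 × €15.19 = €1,636,418.70.
Margin of safety = €1,636,418.70 − €1,069,097.71 = €567,321.

€567,321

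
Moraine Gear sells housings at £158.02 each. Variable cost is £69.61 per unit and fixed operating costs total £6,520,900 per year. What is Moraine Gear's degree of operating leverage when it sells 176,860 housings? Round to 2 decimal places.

Total contribution margin = 176,860 × £88.41 = £15,636,192.60.
Operating income = contribution − fixed costs = £15,636,192.60 − £6,520,900 = £9,115,292.60.
So DOL = total CM / EBIT = £15,636,192.60 / £9,115,292.60 = 1.7154.

1.72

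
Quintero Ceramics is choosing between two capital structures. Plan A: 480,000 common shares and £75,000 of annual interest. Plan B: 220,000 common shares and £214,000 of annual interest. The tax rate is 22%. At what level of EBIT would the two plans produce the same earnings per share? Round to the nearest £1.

£331,615

Set EPS_A = EPS_B: (EBIT − £75,000)(1 − 0.22) ÷ 480,000 = (EBIT − £214,000)(1 − 0.22) ÷ 220,000.
The (1 − t) factor cancels: (EBIT − 75,000) × 220,000 = (EBIT − 214,000) × 480,000.
EBIT × (480,000 − 220,000) = 214,000 × 480,000 − 75,000 × 220,000 = 86,220,000,000, so EBIT = 86,220,000,000 ÷ 260,000 = 331,615.38.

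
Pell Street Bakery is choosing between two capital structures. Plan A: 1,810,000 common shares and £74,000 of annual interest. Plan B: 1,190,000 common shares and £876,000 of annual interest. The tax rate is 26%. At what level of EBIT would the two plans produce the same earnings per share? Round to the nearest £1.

£2,415,323

Set EPS_A = EPS_B: (EBIT − £74,000)(1 − 0.26) ÷ 1,810,000 = (EBIT − £876,000)(1 − 0.26) ÷ 1,190,000.
Cancelling (1 − t) and cross-multiplying: 1,190,000·(EBIT − 74,000) = 1,810,000·(EBIT − 876,000).
EBIT × (1,810,000 − 1,190,000) = 876,000 × 1,810,000 − 74,000 × 1,190,000 = 1,497,500,000,000, so EBIT = 1,497,500,000,000 ÷ 620,000 = 2,415,322.58.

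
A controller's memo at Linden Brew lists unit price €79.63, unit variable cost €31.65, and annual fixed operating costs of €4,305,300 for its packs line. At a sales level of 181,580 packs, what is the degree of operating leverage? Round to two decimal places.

Contribution at this volume is 181,580 × €47.98 = €8,712,208.40.
EBIT = €8,712,208.40 − €4,305,300 = €4,406,908.40.
So DOL = total CM / EBIT = €8,712,208.40 / €4,406,908.40 = 1.9769.

1.98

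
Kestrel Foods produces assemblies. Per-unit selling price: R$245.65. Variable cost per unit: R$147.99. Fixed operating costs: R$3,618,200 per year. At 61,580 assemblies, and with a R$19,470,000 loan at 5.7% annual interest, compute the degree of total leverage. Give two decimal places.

Contribution at this volume is 61,580 × R$97.66 = R$6,013,902.80.
EBIT = R$6,013,902.80 − R$3,618,200 = R$2,395,702.80. Interest = R$1,109,790.00, so EBIT − I = R$1,285,912.80.
Degree of total leverage = total CM / (EBIT − interest) = R$6,013,902.80 / R$1,285,912.80 = 4.6768.

4.68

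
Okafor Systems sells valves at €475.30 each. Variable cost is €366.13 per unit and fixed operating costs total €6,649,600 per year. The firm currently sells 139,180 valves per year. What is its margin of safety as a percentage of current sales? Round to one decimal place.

56.2%

Contribution margin per unit = €475.30 − €366.13 = €109.17. Break-even units = €6,649,600 ÷ €109.17 = 60,910.51; break-even revenue = 60,910.51 × €475.30 = €28,950,763.76.
Current sales = 139,180 × €475.30 = €66,152,254.00.
Margin of safety = (€66,152,254.00 − €28,950,763.76) ÷ €66,152,254.00 = 56.2%.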